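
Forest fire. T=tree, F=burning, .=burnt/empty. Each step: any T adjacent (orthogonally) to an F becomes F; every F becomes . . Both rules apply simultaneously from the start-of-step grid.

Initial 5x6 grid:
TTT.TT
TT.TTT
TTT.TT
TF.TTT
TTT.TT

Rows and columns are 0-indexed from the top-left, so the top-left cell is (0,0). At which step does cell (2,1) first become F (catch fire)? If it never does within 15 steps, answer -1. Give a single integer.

Step 1: cell (2,1)='F' (+3 fires, +1 burnt)
  -> target ignites at step 1
Step 2: cell (2,1)='.' (+5 fires, +3 burnt)
Step 3: cell (2,1)='.' (+2 fires, +5 burnt)
Step 4: cell (2,1)='.' (+2 fires, +2 burnt)
Step 5: cell (2,1)='.' (+0 fires, +2 burnt)
  fire out at step 5

1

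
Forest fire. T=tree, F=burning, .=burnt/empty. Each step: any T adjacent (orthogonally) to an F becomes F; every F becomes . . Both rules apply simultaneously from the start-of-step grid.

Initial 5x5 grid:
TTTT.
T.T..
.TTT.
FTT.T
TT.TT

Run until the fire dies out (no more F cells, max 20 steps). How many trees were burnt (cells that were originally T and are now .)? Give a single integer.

Answer: 13

Derivation:
Step 1: +2 fires, +1 burnt (F count now 2)
Step 2: +3 fires, +2 burnt (F count now 3)
Step 3: +1 fires, +3 burnt (F count now 1)
Step 4: +2 fires, +1 burnt (F count now 2)
Step 5: +1 fires, +2 burnt (F count now 1)
Step 6: +2 fires, +1 burnt (F count now 2)
Step 7: +1 fires, +2 burnt (F count now 1)
Step 8: +1 fires, +1 burnt (F count now 1)
Step 9: +0 fires, +1 burnt (F count now 0)
Fire out after step 9
Initially T: 16, now '.': 22
Total burnt (originally-T cells now '.'): 13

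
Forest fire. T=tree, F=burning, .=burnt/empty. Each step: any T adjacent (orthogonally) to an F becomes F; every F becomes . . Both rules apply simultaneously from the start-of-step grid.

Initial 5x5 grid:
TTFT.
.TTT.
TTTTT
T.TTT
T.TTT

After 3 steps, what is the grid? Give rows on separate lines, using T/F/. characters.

Step 1: 3 trees catch fire, 1 burn out
  TF.F.
  .TFT.
  TTTTT
  T.TTT
  T.TTT
Step 2: 4 trees catch fire, 3 burn out
  F....
  .F.F.
  TTFTT
  T.TTT
  T.TTT
Step 3: 3 trees catch fire, 4 burn out
  .....
  .....
  TF.FT
  T.FTT
  T.TTT

.....
.....
TF.FT
T.FTT
T.TTT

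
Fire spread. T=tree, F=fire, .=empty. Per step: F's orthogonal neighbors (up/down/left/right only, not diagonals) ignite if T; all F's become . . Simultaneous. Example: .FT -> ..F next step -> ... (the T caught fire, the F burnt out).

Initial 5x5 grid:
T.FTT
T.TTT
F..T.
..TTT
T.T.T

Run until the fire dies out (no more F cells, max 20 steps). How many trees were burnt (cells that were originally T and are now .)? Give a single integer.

Step 1: +3 fires, +2 burnt (F count now 3)
Step 2: +3 fires, +3 burnt (F count now 3)
Step 3: +2 fires, +3 burnt (F count now 2)
Step 4: +1 fires, +2 burnt (F count now 1)
Step 5: +2 fires, +1 burnt (F count now 2)
Step 6: +2 fires, +2 burnt (F count now 2)
Step 7: +0 fires, +2 burnt (F count now 0)
Fire out after step 7
Initially T: 14, now '.': 24
Total burnt (originally-T cells now '.'): 13

Answer: 13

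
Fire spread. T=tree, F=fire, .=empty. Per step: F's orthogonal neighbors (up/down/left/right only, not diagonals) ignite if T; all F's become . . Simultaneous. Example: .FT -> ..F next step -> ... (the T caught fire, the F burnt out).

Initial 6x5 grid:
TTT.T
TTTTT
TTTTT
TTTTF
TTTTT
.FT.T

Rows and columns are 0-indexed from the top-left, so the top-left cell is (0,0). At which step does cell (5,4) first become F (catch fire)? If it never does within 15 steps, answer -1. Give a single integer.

Step 1: cell (5,4)='T' (+5 fires, +2 burnt)
Step 2: cell (5,4)='F' (+8 fires, +5 burnt)
  -> target ignites at step 2
Step 3: cell (5,4)='.' (+5 fires, +8 burnt)
Step 4: cell (5,4)='.' (+3 fires, +5 burnt)
Step 5: cell (5,4)='.' (+3 fires, +3 burnt)
Step 6: cell (5,4)='.' (+1 fires, +3 burnt)
Step 7: cell (5,4)='.' (+0 fires, +1 burnt)
  fire out at step 7

2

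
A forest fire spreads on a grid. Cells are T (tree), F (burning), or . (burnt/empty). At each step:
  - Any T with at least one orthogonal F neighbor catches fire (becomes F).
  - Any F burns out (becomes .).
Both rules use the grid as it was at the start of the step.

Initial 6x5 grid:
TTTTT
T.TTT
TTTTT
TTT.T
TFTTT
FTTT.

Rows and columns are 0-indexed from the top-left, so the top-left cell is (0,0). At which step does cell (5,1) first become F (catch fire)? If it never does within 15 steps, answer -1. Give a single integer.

Step 1: cell (5,1)='F' (+4 fires, +2 burnt)
  -> target ignites at step 1
Step 2: cell (5,1)='.' (+5 fires, +4 burnt)
Step 3: cell (5,1)='.' (+4 fires, +5 burnt)
Step 4: cell (5,1)='.' (+4 fires, +4 burnt)
Step 5: cell (5,1)='.' (+4 fires, +4 burnt)
Step 6: cell (5,1)='.' (+3 fires, +4 burnt)
Step 7: cell (5,1)='.' (+1 fires, +3 burnt)
Step 8: cell (5,1)='.' (+0 fires, +1 burnt)
  fire out at step 8

1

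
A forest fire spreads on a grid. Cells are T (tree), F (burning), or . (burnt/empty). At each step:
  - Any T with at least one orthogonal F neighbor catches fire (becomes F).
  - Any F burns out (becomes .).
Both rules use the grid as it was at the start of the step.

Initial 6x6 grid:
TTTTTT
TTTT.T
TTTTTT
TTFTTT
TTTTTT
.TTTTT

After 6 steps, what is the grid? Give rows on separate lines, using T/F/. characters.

Step 1: 4 trees catch fire, 1 burn out
  TTTTTT
  TTTT.T
  TTFTTT
  TF.FTT
  TTFTTT
  .TTTTT
Step 2: 8 trees catch fire, 4 burn out
  TTTTTT
  TTFT.T
  TF.FTT
  F...FT
  TF.FTT
  .TFTTT
Step 3: 10 trees catch fire, 8 burn out
  TTFTTT
  TF.F.T
  F...FT
  .....F
  F...FT
  .F.FTT
Step 4: 6 trees catch fire, 10 burn out
  TF.FTT
  F....T
  .....F
  ......
  .....F
  ....FT
Step 5: 4 trees catch fire, 6 burn out
  F...FT
  .....F
  ......
  ......
  ......
  .....F
Step 6: 1 trees catch fire, 4 burn out
  .....F
  ......
  ......
  ......
  ......
  ......

.....F
......
......
......
......
......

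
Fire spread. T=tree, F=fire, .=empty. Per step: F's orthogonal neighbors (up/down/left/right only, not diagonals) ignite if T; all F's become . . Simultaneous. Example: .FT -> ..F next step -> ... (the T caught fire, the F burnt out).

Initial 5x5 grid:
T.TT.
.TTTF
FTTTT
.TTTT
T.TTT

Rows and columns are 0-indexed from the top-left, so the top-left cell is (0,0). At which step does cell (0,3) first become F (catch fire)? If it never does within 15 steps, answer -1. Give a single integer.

Step 1: cell (0,3)='T' (+3 fires, +2 burnt)
Step 2: cell (0,3)='F' (+7 fires, +3 burnt)
  -> target ignites at step 2
Step 3: cell (0,3)='.' (+4 fires, +7 burnt)
Step 4: cell (0,3)='.' (+2 fires, +4 burnt)
Step 5: cell (0,3)='.' (+0 fires, +2 burnt)
  fire out at step 5

2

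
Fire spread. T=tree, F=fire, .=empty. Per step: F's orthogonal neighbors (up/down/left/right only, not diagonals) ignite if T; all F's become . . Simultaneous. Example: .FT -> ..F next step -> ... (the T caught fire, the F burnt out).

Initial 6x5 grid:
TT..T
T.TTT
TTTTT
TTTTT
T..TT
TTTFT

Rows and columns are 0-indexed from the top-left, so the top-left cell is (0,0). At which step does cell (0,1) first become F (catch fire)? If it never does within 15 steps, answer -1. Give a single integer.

Step 1: cell (0,1)='T' (+3 fires, +1 burnt)
Step 2: cell (0,1)='T' (+3 fires, +3 burnt)
Step 3: cell (0,1)='T' (+4 fires, +3 burnt)
Step 4: cell (0,1)='T' (+5 fires, +4 burnt)
Step 5: cell (0,1)='T' (+4 fires, +5 burnt)
Step 6: cell (0,1)='T' (+2 fires, +4 burnt)
Step 7: cell (0,1)='T' (+1 fires, +2 burnt)
Step 8: cell (0,1)='T' (+1 fires, +1 burnt)
Step 9: cell (0,1)='F' (+1 fires, +1 burnt)
  -> target ignites at step 9
Step 10: cell (0,1)='.' (+0 fires, +1 burnt)
  fire out at step 10

9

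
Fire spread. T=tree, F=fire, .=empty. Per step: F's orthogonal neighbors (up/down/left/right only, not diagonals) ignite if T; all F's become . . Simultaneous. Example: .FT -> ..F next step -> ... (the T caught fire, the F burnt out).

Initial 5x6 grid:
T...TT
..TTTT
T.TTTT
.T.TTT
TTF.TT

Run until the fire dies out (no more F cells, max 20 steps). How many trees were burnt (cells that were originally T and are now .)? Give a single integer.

Answer: 3

Derivation:
Step 1: +1 fires, +1 burnt (F count now 1)
Step 2: +2 fires, +1 burnt (F count now 2)
Step 3: +0 fires, +2 burnt (F count now 0)
Fire out after step 3
Initially T: 20, now '.': 13
Total burnt (originally-T cells now '.'): 3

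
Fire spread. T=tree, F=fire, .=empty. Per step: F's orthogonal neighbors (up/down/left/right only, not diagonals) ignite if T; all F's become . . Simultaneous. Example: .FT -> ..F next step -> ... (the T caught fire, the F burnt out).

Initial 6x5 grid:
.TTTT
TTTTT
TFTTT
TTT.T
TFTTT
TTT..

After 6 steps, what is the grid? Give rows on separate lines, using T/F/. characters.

Step 1: 7 trees catch fire, 2 burn out
  .TTTT
  TFTTT
  F.FTT
  TFT.T
  F.FTT
  TFT..
Step 2: 9 trees catch fire, 7 burn out
  .FTTT
  F.FTT
  ...FT
  F.F.T
  ...FT
  F.F..
Step 3: 4 trees catch fire, 9 burn out
  ..FTT
  ...FT
  ....F
  ....T
  ....F
  .....
Step 4: 3 trees catch fire, 4 burn out
  ...FT
  ....F
  .....
  ....F
  .....
  .....
Step 5: 1 trees catch fire, 3 burn out
  ....F
  .....
  .....
  .....
  .....
  .....
Step 6: 0 trees catch fire, 1 burn out
  .....
  .....
  .....
  .....
  .....
  .....

.....
.....
.....
.....
.....
.....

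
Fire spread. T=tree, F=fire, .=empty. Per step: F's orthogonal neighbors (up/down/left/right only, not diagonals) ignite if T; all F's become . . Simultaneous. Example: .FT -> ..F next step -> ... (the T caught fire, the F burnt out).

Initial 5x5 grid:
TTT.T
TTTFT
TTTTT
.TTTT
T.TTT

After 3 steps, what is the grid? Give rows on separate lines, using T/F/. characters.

Step 1: 3 trees catch fire, 1 burn out
  TTT.T
  TTF.F
  TTTFT
  .TTTT
  T.TTT
Step 2: 6 trees catch fire, 3 burn out
  TTF.F
  TF...
  TTF.F
  .TTFT
  T.TTT
Step 3: 6 trees catch fire, 6 burn out
  TF...
  F....
  TF...
  .TF.F
  T.TFT

TF...
F....
TF...
.TF.F
T.TFT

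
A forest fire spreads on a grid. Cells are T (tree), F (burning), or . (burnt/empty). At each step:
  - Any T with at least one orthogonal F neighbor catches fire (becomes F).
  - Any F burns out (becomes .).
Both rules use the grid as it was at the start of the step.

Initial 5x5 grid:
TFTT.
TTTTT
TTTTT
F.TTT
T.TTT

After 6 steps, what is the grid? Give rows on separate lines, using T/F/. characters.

Step 1: 5 trees catch fire, 2 burn out
  F.FT.
  TFTTT
  FTTTT
  ..TTT
  F.TTT
Step 2: 4 trees catch fire, 5 burn out
  ...F.
  F.FTT
  .FTTT
  ..TTT
  ..TTT
Step 3: 2 trees catch fire, 4 burn out
  .....
  ...FT
  ..FTT
  ..TTT
  ..TTT
Step 4: 3 trees catch fire, 2 burn out
  .....
  ....F
  ...FT
  ..FTT
  ..TTT
Step 5: 3 trees catch fire, 3 burn out
  .....
  .....
  ....F
  ...FT
  ..FTT
Step 6: 2 trees catch fire, 3 burn out
  .....
  .....
  .....
  ....F
  ...FT

.....
.....
.....
....F
...FT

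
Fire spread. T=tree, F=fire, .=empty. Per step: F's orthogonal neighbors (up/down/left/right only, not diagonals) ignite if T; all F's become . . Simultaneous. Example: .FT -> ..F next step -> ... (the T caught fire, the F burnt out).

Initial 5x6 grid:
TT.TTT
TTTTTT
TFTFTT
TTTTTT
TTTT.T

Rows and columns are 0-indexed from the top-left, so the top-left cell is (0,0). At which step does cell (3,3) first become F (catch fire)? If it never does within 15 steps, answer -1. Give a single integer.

Step 1: cell (3,3)='F' (+7 fires, +2 burnt)
  -> target ignites at step 1
Step 2: cell (3,3)='.' (+11 fires, +7 burnt)
Step 3: cell (3,3)='.' (+6 fires, +11 burnt)
Step 4: cell (3,3)='.' (+2 fires, +6 burnt)
Step 5: cell (3,3)='.' (+0 fires, +2 burnt)
  fire out at step 5

1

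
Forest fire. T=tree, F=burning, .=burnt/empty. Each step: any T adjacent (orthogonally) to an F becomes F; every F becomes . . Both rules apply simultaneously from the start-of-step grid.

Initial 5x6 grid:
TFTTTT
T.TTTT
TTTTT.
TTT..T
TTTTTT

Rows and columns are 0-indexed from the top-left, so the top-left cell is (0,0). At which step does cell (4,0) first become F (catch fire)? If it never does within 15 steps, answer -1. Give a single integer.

Step 1: cell (4,0)='T' (+2 fires, +1 burnt)
Step 2: cell (4,0)='T' (+3 fires, +2 burnt)
Step 3: cell (4,0)='T' (+4 fires, +3 burnt)
Step 4: cell (4,0)='T' (+6 fires, +4 burnt)
Step 5: cell (4,0)='F' (+5 fires, +6 burnt)
  -> target ignites at step 5
Step 6: cell (4,0)='.' (+2 fires, +5 burnt)
Step 7: cell (4,0)='.' (+1 fires, +2 burnt)
Step 8: cell (4,0)='.' (+1 fires, +1 burnt)
Step 9: cell (4,0)='.' (+1 fires, +1 burnt)
Step 10: cell (4,0)='.' (+0 fires, +1 burnt)
  fire out at step 10

5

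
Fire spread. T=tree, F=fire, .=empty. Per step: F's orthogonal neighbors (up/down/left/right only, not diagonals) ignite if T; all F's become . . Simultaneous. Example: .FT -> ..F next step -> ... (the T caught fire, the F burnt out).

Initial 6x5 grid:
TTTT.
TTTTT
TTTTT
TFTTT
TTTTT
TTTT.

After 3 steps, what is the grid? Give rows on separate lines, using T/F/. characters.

Step 1: 4 trees catch fire, 1 burn out
  TTTT.
  TTTTT
  TFTTT
  F.FTT
  TFTTT
  TTTT.
Step 2: 7 trees catch fire, 4 burn out
  TTTT.
  TFTTT
  F.FTT
  ...FT
  F.FTT
  TFTT.
Step 3: 8 trees catch fire, 7 burn out
  TFTT.
  F.FTT
  ...FT
  ....F
  ...FT
  F.FT.

TFTT.
F.FTT
...FT
....F
...FT
F.FT.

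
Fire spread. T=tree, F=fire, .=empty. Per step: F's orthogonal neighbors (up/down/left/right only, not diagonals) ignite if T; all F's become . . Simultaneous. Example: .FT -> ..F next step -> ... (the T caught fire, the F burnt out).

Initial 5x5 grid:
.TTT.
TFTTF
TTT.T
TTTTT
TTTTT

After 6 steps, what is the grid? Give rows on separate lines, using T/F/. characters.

Step 1: 6 trees catch fire, 2 burn out
  .FTT.
  F.FF.
  TFT.F
  TTTTT
  TTTTT
Step 2: 6 trees catch fire, 6 burn out
  ..FF.
  .....
  F.F..
  TFTTF
  TTTTT
Step 3: 5 trees catch fire, 6 burn out
  .....
  .....
  .....
  F.FF.
  TFTTF
Step 4: 3 trees catch fire, 5 burn out
  .....
  .....
  .....
  .....
  F.FF.
Step 5: 0 trees catch fire, 3 burn out
  .....
  .....
  .....
  .....
  .....
Step 6: 0 trees catch fire, 0 burn out
  .....
  .....
  .....
  .....
  .....

.....
.....
.....
.....
.....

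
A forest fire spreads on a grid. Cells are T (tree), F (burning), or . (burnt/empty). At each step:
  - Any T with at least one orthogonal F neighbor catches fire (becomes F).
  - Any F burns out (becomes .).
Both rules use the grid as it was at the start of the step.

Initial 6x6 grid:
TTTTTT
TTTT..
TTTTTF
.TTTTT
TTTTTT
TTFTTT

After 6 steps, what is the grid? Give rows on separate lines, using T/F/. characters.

Step 1: 5 trees catch fire, 2 burn out
  TTTTTT
  TTTT..
  TTTTF.
  .TTTTF
  TTFTTT
  TF.FTT
Step 2: 8 trees catch fire, 5 burn out
  TTTTTT
  TTTT..
  TTTF..
  .TFTF.
  TF.FTF
  F...FT
Step 3: 7 trees catch fire, 8 burn out
  TTTTTT
  TTTF..
  TTF...
  .F.F..
  F...F.
  .....F
Step 4: 3 trees catch fire, 7 burn out
  TTTFTT
  TTF...
  TF....
  ......
  ......
  ......
Step 5: 4 trees catch fire, 3 burn out
  TTF.FT
  TF....
  F.....
  ......
  ......
  ......
Step 6: 3 trees catch fire, 4 burn out
  TF...F
  F.....
  ......
  ......
  ......
  ......

TF...F
F.....
......
......
......
......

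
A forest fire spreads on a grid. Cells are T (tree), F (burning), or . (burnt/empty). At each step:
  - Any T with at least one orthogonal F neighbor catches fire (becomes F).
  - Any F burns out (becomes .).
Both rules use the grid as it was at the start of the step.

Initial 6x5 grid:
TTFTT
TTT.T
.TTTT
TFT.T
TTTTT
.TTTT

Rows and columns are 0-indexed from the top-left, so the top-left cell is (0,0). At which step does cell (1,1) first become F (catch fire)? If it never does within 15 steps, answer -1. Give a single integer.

Step 1: cell (1,1)='T' (+7 fires, +2 burnt)
Step 2: cell (1,1)='F' (+7 fires, +7 burnt)
  -> target ignites at step 2
Step 3: cell (1,1)='.' (+5 fires, +7 burnt)
Step 4: cell (1,1)='.' (+3 fires, +5 burnt)
Step 5: cell (1,1)='.' (+2 fires, +3 burnt)
Step 6: cell (1,1)='.' (+0 fires, +2 burnt)
  fire out at step 6

2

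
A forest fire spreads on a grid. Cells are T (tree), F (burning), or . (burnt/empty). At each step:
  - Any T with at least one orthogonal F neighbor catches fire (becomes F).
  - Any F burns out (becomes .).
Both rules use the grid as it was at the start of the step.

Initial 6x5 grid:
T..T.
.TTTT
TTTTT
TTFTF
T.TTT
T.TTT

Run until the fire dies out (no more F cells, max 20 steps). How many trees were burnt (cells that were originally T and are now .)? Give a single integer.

Step 1: +6 fires, +2 burnt (F count now 6)
Step 2: +8 fires, +6 burnt (F count now 8)
Step 3: +5 fires, +8 burnt (F count now 5)
Step 4: +2 fires, +5 burnt (F count now 2)
Step 5: +0 fires, +2 burnt (F count now 0)
Fire out after step 5
Initially T: 22, now '.': 29
Total burnt (originally-T cells now '.'): 21

Answer: 21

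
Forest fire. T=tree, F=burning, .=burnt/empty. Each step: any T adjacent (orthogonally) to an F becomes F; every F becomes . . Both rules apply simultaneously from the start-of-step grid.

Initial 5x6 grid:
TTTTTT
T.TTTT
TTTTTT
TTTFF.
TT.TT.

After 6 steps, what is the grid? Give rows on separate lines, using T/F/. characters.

Step 1: 5 trees catch fire, 2 burn out
  TTTTTT
  T.TTTT
  TTTFFT
  TTF...
  TT.FF.
Step 2: 5 trees catch fire, 5 burn out
  TTTTTT
  T.TFFT
  TTF..F
  TF....
  TT....
Step 3: 7 trees catch fire, 5 burn out
  TTTFFT
  T.F..F
  TF....
  F.....
  TF....
Step 4: 4 trees catch fire, 7 burn out
  TTF..F
  T.....
  F.....
  ......
  F.....
Step 5: 2 trees catch fire, 4 burn out
  TF....
  F.....
  ......
  ......
  ......
Step 6: 1 trees catch fire, 2 burn out
  F.....
  ......
  ......
  ......
  ......

F.....
......
......
......
......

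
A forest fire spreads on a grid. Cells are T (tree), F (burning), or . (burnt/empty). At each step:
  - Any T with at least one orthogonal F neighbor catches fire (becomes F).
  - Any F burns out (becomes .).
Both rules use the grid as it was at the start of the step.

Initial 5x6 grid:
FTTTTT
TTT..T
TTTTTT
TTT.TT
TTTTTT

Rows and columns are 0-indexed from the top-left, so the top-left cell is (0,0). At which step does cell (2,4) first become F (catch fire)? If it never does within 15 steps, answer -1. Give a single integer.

Step 1: cell (2,4)='T' (+2 fires, +1 burnt)
Step 2: cell (2,4)='T' (+3 fires, +2 burnt)
Step 3: cell (2,4)='T' (+4 fires, +3 burnt)
Step 4: cell (2,4)='T' (+4 fires, +4 burnt)
Step 5: cell (2,4)='T' (+4 fires, +4 burnt)
Step 6: cell (2,4)='F' (+3 fires, +4 burnt)
  -> target ignites at step 6
Step 7: cell (2,4)='.' (+3 fires, +3 burnt)
Step 8: cell (2,4)='.' (+2 fires, +3 burnt)
Step 9: cell (2,4)='.' (+1 fires, +2 burnt)
Step 10: cell (2,4)='.' (+0 fires, +1 burnt)
  fire out at step 10

6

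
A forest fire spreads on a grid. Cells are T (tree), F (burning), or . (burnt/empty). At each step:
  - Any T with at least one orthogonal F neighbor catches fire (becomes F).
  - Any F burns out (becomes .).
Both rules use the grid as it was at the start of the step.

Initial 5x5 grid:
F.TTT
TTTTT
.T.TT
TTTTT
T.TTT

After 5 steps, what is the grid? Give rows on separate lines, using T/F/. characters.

Step 1: 1 trees catch fire, 1 burn out
  ..TTT
  FTTTT
  .T.TT
  TTTTT
  T.TTT
Step 2: 1 trees catch fire, 1 burn out
  ..TTT
  .FTTT
  .T.TT
  TTTTT
  T.TTT
Step 3: 2 trees catch fire, 1 burn out
  ..TTT
  ..FTT
  .F.TT
  TTTTT
  T.TTT
Step 4: 3 trees catch fire, 2 burn out
  ..FTT
  ...FT
  ...TT
  TFTTT
  T.TTT
Step 5: 5 trees catch fire, 3 burn out
  ...FT
  ....F
  ...FT
  F.FTT
  T.TTT

...FT
....F
...FT
F.FTT
T.TTT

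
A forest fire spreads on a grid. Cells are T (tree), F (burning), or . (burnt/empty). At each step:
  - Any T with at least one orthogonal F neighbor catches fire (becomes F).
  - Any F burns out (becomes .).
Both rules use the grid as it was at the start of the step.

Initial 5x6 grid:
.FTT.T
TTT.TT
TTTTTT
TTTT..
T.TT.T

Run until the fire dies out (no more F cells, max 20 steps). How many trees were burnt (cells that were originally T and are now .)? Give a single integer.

Step 1: +2 fires, +1 burnt (F count now 2)
Step 2: +4 fires, +2 burnt (F count now 4)
Step 3: +3 fires, +4 burnt (F count now 3)
Step 4: +3 fires, +3 burnt (F count now 3)
Step 5: +4 fires, +3 burnt (F count now 4)
Step 6: +3 fires, +4 burnt (F count now 3)
Step 7: +1 fires, +3 burnt (F count now 1)
Step 8: +1 fires, +1 burnt (F count now 1)
Step 9: +0 fires, +1 burnt (F count now 0)
Fire out after step 9
Initially T: 22, now '.': 29
Total burnt (originally-T cells now '.'): 21

Answer: 21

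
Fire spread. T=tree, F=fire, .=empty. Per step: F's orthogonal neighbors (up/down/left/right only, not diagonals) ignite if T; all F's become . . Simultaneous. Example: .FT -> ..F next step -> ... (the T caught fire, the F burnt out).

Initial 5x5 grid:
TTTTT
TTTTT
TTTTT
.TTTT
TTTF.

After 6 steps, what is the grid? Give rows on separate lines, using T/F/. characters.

Step 1: 2 trees catch fire, 1 burn out
  TTTTT
  TTTTT
  TTTTT
  .TTFT
  TTF..
Step 2: 4 trees catch fire, 2 burn out
  TTTTT
  TTTTT
  TTTFT
  .TF.F
  TF...
Step 3: 5 trees catch fire, 4 burn out
  TTTTT
  TTTFT
  TTF.F
  .F...
  F....
Step 4: 4 trees catch fire, 5 burn out
  TTTFT
  TTF.F
  TF...
  .....
  .....
Step 5: 4 trees catch fire, 4 burn out
  TTF.F
  TF...
  F....
  .....
  .....
Step 6: 2 trees catch fire, 4 burn out
  TF...
  F....
  .....
  .....
  .....

TF...
F....
.....
.....
.....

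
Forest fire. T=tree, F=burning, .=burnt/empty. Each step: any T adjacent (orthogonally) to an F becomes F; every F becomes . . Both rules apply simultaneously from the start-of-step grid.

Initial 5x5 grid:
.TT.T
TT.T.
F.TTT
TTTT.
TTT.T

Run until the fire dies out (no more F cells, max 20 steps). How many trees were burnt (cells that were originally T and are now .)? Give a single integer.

Step 1: +2 fires, +1 burnt (F count now 2)
Step 2: +3 fires, +2 burnt (F count now 3)
Step 3: +3 fires, +3 burnt (F count now 3)
Step 4: +4 fires, +3 burnt (F count now 4)
Step 5: +1 fires, +4 burnt (F count now 1)
Step 6: +2 fires, +1 burnt (F count now 2)
Step 7: +0 fires, +2 burnt (F count now 0)
Fire out after step 7
Initially T: 17, now '.': 23
Total burnt (originally-T cells now '.'): 15

Answer: 15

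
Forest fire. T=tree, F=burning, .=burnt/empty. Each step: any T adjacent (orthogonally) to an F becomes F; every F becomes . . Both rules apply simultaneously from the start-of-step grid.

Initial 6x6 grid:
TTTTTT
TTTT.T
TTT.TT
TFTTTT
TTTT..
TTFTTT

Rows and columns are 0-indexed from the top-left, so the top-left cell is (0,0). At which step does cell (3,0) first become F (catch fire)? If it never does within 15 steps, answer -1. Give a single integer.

Step 1: cell (3,0)='F' (+7 fires, +2 burnt)
  -> target ignites at step 1
Step 2: cell (3,0)='.' (+8 fires, +7 burnt)
Step 3: cell (3,0)='.' (+5 fires, +8 burnt)
Step 4: cell (3,0)='.' (+5 fires, +5 burnt)
Step 5: cell (3,0)='.' (+2 fires, +5 burnt)
Step 6: cell (3,0)='.' (+2 fires, +2 burnt)
Step 7: cell (3,0)='.' (+1 fires, +2 burnt)
Step 8: cell (3,0)='.' (+0 fires, +1 burnt)
  fire out at step 8

1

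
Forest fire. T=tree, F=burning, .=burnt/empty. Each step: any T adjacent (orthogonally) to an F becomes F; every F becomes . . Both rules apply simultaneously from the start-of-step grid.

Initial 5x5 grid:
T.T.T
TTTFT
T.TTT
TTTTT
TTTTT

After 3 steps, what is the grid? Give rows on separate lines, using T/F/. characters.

Step 1: 3 trees catch fire, 1 burn out
  T.T.T
  TTF.F
  T.TFT
  TTTTT
  TTTTT
Step 2: 6 trees catch fire, 3 burn out
  T.F.F
  TF...
  T.F.F
  TTTFT
  TTTTT
Step 3: 4 trees catch fire, 6 burn out
  T....
  F....
  T....
  TTF.F
  TTTFT

T....
F....
T....
TTF.F
TTTFT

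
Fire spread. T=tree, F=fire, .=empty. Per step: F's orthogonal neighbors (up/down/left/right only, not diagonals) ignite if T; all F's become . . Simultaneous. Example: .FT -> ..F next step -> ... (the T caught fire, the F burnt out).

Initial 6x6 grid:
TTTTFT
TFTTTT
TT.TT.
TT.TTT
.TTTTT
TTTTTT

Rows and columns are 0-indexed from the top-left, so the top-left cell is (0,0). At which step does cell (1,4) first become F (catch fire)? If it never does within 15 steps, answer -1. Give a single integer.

Step 1: cell (1,4)='F' (+7 fires, +2 burnt)
  -> target ignites at step 1
Step 2: cell (1,4)='.' (+7 fires, +7 burnt)
Step 3: cell (1,4)='.' (+4 fires, +7 burnt)
Step 4: cell (1,4)='.' (+5 fires, +4 burnt)
Step 5: cell (1,4)='.' (+5 fires, +5 burnt)
Step 6: cell (1,4)='.' (+2 fires, +5 burnt)
Step 7: cell (1,4)='.' (+0 fires, +2 burnt)
  fire out at step 7

1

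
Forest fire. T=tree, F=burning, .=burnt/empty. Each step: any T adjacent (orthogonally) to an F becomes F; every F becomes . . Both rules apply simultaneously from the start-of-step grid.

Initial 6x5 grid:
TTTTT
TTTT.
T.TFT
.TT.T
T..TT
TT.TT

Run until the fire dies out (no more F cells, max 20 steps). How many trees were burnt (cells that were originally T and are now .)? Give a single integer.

Step 1: +3 fires, +1 burnt (F count now 3)
Step 2: +4 fires, +3 burnt (F count now 4)
Step 3: +5 fires, +4 burnt (F count now 5)
Step 4: +4 fires, +5 burnt (F count now 4)
Step 5: +3 fires, +4 burnt (F count now 3)
Step 6: +0 fires, +3 burnt (F count now 0)
Fire out after step 6
Initially T: 22, now '.': 27
Total burnt (originally-T cells now '.'): 19

Answer: 19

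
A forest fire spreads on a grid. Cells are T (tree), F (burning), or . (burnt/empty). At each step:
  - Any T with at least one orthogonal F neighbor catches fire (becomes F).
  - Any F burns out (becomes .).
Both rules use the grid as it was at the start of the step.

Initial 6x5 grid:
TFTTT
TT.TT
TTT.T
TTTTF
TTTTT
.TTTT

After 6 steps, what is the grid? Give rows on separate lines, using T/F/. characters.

Step 1: 6 trees catch fire, 2 burn out
  F.FTT
  TF.TT
  TTT.F
  TTTF.
  TTTTF
  .TTTT
Step 2: 7 trees catch fire, 6 burn out
  ...FT
  F..TF
  TFT..
  TTF..
  TTTF.
  .TTTF
Step 3: 7 trees catch fire, 7 burn out
  ....F
  ...F.
  F.F..
  TF...
  TTF..
  .TTF.
Step 4: 3 trees catch fire, 7 burn out
  .....
  .....
  .....
  F....
  TF...
  .TF..
Step 5: 2 trees catch fire, 3 burn out
  .....
  .....
  .....
  .....
  F....
  .F...
Step 6: 0 trees catch fire, 2 burn out
  .....
  .....
  .....
  .....
  .....
  .....

.....
.....
.....
.....
.....
.....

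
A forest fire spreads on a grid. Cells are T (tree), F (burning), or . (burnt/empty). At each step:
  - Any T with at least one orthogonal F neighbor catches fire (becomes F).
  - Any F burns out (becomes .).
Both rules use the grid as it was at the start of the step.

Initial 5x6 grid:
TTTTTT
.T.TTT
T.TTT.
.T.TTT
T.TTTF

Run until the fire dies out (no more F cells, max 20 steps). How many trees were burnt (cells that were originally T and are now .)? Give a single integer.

Answer: 19

Derivation:
Step 1: +2 fires, +1 burnt (F count now 2)
Step 2: +2 fires, +2 burnt (F count now 2)
Step 3: +3 fires, +2 burnt (F count now 3)
Step 4: +2 fires, +3 burnt (F count now 2)
Step 5: +4 fires, +2 burnt (F count now 4)
Step 6: +2 fires, +4 burnt (F count now 2)
Step 7: +1 fires, +2 burnt (F count now 1)
Step 8: +1 fires, +1 burnt (F count now 1)
Step 9: +2 fires, +1 burnt (F count now 2)
Step 10: +0 fires, +2 burnt (F count now 0)
Fire out after step 10
Initially T: 22, now '.': 27
Total burnt (originally-T cells now '.'): 19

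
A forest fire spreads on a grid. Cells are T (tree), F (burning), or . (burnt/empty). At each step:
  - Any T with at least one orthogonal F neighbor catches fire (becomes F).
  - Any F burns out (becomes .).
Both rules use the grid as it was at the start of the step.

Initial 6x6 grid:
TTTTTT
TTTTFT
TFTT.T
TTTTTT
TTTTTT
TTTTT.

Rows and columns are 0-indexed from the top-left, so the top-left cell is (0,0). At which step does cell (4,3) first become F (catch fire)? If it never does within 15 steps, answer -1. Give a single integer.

Step 1: cell (4,3)='T' (+7 fires, +2 burnt)
Step 2: cell (4,3)='T' (+10 fires, +7 burnt)
Step 3: cell (4,3)='T' (+7 fires, +10 burnt)
Step 4: cell (4,3)='F' (+5 fires, +7 burnt)
  -> target ignites at step 4
Step 5: cell (4,3)='.' (+2 fires, +5 burnt)
Step 6: cell (4,3)='.' (+1 fires, +2 burnt)
Step 7: cell (4,3)='.' (+0 fires, +1 burnt)
  fire out at step 7

4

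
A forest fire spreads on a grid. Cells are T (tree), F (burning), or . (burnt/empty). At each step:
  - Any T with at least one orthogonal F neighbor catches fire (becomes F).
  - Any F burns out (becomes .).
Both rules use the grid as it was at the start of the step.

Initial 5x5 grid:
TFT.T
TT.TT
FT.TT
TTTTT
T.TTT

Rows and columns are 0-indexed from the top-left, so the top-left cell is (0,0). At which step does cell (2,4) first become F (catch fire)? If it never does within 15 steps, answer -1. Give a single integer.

Step 1: cell (2,4)='T' (+6 fires, +2 burnt)
Step 2: cell (2,4)='T' (+2 fires, +6 burnt)
Step 3: cell (2,4)='T' (+1 fires, +2 burnt)
Step 4: cell (2,4)='T' (+2 fires, +1 burnt)
Step 5: cell (2,4)='T' (+3 fires, +2 burnt)
Step 6: cell (2,4)='F' (+3 fires, +3 burnt)
  -> target ignites at step 6
Step 7: cell (2,4)='.' (+1 fires, +3 burnt)
Step 8: cell (2,4)='.' (+1 fires, +1 burnt)
Step 9: cell (2,4)='.' (+0 fires, +1 burnt)
  fire out at step 9

6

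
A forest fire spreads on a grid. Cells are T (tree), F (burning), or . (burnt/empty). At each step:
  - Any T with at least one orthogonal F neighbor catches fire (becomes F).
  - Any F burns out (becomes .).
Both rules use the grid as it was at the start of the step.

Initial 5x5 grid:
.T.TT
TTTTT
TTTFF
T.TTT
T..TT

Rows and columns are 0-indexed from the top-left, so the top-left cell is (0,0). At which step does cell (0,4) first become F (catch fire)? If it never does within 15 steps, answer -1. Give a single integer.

Step 1: cell (0,4)='T' (+5 fires, +2 burnt)
Step 2: cell (0,4)='F' (+7 fires, +5 burnt)
  -> target ignites at step 2
Step 3: cell (0,4)='.' (+2 fires, +7 burnt)
Step 4: cell (0,4)='.' (+3 fires, +2 burnt)
Step 5: cell (0,4)='.' (+1 fires, +3 burnt)
Step 6: cell (0,4)='.' (+0 fires, +1 burnt)
  fire out at step 6

2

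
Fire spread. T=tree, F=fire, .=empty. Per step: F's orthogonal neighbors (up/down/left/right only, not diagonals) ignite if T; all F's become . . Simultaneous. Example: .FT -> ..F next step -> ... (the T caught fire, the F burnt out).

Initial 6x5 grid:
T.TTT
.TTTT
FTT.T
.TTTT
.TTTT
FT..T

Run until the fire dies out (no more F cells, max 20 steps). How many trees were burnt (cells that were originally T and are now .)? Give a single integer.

Answer: 20

Derivation:
Step 1: +2 fires, +2 burnt (F count now 2)
Step 2: +4 fires, +2 burnt (F count now 4)
Step 3: +3 fires, +4 burnt (F count now 3)
Step 4: +4 fires, +3 burnt (F count now 4)
Step 5: +4 fires, +4 burnt (F count now 4)
Step 6: +3 fires, +4 burnt (F count now 3)
Step 7: +0 fires, +3 burnt (F count now 0)
Fire out after step 7
Initially T: 21, now '.': 29
Total burnt (originally-T cells now '.'): 20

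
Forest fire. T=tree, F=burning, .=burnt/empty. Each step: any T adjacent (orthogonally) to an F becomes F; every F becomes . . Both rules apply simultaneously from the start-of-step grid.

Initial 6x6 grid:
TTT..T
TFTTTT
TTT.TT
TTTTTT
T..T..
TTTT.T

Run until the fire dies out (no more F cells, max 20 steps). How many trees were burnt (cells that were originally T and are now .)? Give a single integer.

Answer: 26

Derivation:
Step 1: +4 fires, +1 burnt (F count now 4)
Step 2: +6 fires, +4 burnt (F count now 6)
Step 3: +3 fires, +6 burnt (F count now 3)
Step 4: +4 fires, +3 burnt (F count now 4)
Step 5: +5 fires, +4 burnt (F count now 5)
Step 6: +3 fires, +5 burnt (F count now 3)
Step 7: +1 fires, +3 burnt (F count now 1)
Step 8: +0 fires, +1 burnt (F count now 0)
Fire out after step 8
Initially T: 27, now '.': 35
Total burnt (originally-T cells now '.'): 26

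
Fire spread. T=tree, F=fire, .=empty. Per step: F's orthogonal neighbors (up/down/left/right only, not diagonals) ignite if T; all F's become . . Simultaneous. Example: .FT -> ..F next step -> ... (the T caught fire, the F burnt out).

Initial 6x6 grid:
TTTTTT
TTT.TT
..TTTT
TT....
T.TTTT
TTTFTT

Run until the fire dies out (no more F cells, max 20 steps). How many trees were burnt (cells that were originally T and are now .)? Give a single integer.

Answer: 12

Derivation:
Step 1: +3 fires, +1 burnt (F count now 3)
Step 2: +4 fires, +3 burnt (F count now 4)
Step 3: +2 fires, +4 burnt (F count now 2)
Step 4: +1 fires, +2 burnt (F count now 1)
Step 5: +1 fires, +1 burnt (F count now 1)
Step 6: +1 fires, +1 burnt (F count now 1)
Step 7: +0 fires, +1 burnt (F count now 0)
Fire out after step 7
Initially T: 27, now '.': 21
Total burnt (originally-T cells now '.'): 12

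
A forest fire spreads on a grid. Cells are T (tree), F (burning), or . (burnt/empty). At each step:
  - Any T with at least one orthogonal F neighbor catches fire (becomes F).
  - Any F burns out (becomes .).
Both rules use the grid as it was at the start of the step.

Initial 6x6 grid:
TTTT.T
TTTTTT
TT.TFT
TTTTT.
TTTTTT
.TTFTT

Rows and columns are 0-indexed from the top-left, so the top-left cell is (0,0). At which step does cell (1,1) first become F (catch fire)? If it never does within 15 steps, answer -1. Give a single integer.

Step 1: cell (1,1)='T' (+7 fires, +2 burnt)
Step 2: cell (1,1)='T' (+7 fires, +7 burnt)
Step 3: cell (1,1)='T' (+6 fires, +7 burnt)
Step 4: cell (1,1)='F' (+4 fires, +6 burnt)
  -> target ignites at step 4
Step 5: cell (1,1)='.' (+4 fires, +4 burnt)
Step 6: cell (1,1)='.' (+2 fires, +4 burnt)
Step 7: cell (1,1)='.' (+0 fires, +2 burnt)
  fire out at step 7

4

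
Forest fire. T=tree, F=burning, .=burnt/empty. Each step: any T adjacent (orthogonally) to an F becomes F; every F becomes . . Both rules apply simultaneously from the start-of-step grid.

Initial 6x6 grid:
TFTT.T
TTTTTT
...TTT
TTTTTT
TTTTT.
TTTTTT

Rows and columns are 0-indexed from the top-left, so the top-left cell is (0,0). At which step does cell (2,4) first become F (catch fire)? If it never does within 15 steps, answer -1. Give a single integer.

Step 1: cell (2,4)='T' (+3 fires, +1 burnt)
Step 2: cell (2,4)='T' (+3 fires, +3 burnt)
Step 3: cell (2,4)='T' (+1 fires, +3 burnt)
Step 4: cell (2,4)='T' (+2 fires, +1 burnt)
Step 5: cell (2,4)='F' (+3 fires, +2 burnt)
  -> target ignites at step 5
Step 6: cell (2,4)='.' (+5 fires, +3 burnt)
Step 7: cell (2,4)='.' (+5 fires, +5 burnt)
Step 8: cell (2,4)='.' (+4 fires, +5 burnt)
Step 9: cell (2,4)='.' (+3 fires, +4 burnt)
Step 10: cell (2,4)='.' (+1 fires, +3 burnt)
Step 11: cell (2,4)='.' (+0 fires, +1 burnt)
  fire out at step 11

5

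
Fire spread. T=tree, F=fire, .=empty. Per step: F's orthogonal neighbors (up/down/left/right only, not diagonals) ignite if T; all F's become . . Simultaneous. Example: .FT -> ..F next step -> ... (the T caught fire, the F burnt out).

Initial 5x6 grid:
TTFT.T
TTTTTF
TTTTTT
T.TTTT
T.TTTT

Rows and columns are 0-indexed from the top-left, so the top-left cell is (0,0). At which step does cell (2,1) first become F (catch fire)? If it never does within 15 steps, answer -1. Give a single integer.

Step 1: cell (2,1)='T' (+6 fires, +2 burnt)
Step 2: cell (2,1)='T' (+6 fires, +6 burnt)
Step 3: cell (2,1)='F' (+6 fires, +6 burnt)
  -> target ignites at step 3
Step 4: cell (2,1)='.' (+4 fires, +6 burnt)
Step 5: cell (2,1)='.' (+2 fires, +4 burnt)
Step 6: cell (2,1)='.' (+1 fires, +2 burnt)
Step 7: cell (2,1)='.' (+0 fires, +1 burnt)
  fire out at step 7

3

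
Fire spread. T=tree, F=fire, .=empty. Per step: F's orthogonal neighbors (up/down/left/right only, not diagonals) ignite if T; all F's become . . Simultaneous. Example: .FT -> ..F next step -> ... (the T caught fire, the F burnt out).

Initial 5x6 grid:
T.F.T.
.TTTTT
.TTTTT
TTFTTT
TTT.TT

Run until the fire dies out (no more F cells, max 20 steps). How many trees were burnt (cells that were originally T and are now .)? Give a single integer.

Step 1: +5 fires, +2 burnt (F count now 5)
Step 2: +7 fires, +5 burnt (F count now 7)
Step 3: +5 fires, +7 burnt (F count now 5)
Step 4: +4 fires, +5 burnt (F count now 4)
Step 5: +0 fires, +4 burnt (F count now 0)
Fire out after step 5
Initially T: 22, now '.': 29
Total burnt (originally-T cells now '.'): 21

Answer: 21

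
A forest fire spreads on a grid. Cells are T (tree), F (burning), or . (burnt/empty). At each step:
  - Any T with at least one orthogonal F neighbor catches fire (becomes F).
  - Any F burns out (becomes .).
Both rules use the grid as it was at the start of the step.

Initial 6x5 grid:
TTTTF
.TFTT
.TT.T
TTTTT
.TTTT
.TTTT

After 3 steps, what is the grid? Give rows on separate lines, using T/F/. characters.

Step 1: 6 trees catch fire, 2 burn out
  TTFF.
  .F.FF
  .TF.T
  TTTTT
  .TTTT
  .TTTT
Step 2: 4 trees catch fire, 6 burn out
  TF...
  .....
  .F..F
  TTFTT
  .TTTT
  .TTTT
Step 3: 5 trees catch fire, 4 burn out
  F....
  .....
  .....
  TF.FF
  .TFTT
  .TTTT

F....
.....
.....
TF.FF
.TFTT
.TTTT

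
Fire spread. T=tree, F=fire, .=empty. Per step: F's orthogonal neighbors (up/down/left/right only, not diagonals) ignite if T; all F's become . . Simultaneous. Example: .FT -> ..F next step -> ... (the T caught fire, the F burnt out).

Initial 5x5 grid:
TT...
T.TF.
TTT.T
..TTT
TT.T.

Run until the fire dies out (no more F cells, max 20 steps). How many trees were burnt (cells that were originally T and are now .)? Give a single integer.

Answer: 12

Derivation:
Step 1: +1 fires, +1 burnt (F count now 1)
Step 2: +1 fires, +1 burnt (F count now 1)
Step 3: +2 fires, +1 burnt (F count now 2)
Step 4: +2 fires, +2 burnt (F count now 2)
Step 5: +3 fires, +2 burnt (F count now 3)
Step 6: +2 fires, +3 burnt (F count now 2)
Step 7: +1 fires, +2 burnt (F count now 1)
Step 8: +0 fires, +1 burnt (F count now 0)
Fire out after step 8
Initially T: 14, now '.': 23
Total burnt (originally-T cells now '.'): 12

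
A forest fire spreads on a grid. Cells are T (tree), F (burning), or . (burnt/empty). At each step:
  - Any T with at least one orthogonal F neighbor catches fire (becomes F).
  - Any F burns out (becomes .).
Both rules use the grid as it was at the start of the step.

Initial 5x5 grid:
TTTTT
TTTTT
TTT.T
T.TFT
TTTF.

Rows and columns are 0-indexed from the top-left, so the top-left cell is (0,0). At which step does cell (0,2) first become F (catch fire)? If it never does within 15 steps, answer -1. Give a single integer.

Step 1: cell (0,2)='T' (+3 fires, +2 burnt)
Step 2: cell (0,2)='T' (+3 fires, +3 burnt)
Step 3: cell (0,2)='T' (+4 fires, +3 burnt)
Step 4: cell (0,2)='F' (+6 fires, +4 burnt)
  -> target ignites at step 4
Step 5: cell (0,2)='.' (+3 fires, +6 burnt)
Step 6: cell (0,2)='.' (+1 fires, +3 burnt)
Step 7: cell (0,2)='.' (+0 fires, +1 burnt)
  fire out at step 7

4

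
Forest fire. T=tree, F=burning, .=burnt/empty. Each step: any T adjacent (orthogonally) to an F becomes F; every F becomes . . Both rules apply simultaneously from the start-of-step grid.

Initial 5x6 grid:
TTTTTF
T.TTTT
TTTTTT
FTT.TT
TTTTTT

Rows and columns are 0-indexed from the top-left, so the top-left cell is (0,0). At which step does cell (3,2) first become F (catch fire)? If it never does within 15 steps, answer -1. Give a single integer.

Step 1: cell (3,2)='T' (+5 fires, +2 burnt)
Step 2: cell (3,2)='F' (+7 fires, +5 burnt)
  -> target ignites at step 2
Step 3: cell (3,2)='.' (+7 fires, +7 burnt)
Step 4: cell (3,2)='.' (+6 fires, +7 burnt)
Step 5: cell (3,2)='.' (+1 fires, +6 burnt)
Step 6: cell (3,2)='.' (+0 fires, +1 burnt)
  fire out at step 6

2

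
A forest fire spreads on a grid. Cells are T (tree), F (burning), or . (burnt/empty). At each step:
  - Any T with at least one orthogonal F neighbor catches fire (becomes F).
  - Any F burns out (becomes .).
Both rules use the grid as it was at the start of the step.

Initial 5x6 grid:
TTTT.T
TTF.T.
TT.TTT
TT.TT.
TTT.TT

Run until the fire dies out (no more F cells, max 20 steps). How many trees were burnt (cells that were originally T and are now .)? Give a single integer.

Step 1: +2 fires, +1 burnt (F count now 2)
Step 2: +4 fires, +2 burnt (F count now 4)
Step 3: +3 fires, +4 burnt (F count now 3)
Step 4: +2 fires, +3 burnt (F count now 2)
Step 5: +2 fires, +2 burnt (F count now 2)
Step 6: +0 fires, +2 burnt (F count now 0)
Fire out after step 6
Initially T: 22, now '.': 21
Total burnt (originally-T cells now '.'): 13

Answer: 13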